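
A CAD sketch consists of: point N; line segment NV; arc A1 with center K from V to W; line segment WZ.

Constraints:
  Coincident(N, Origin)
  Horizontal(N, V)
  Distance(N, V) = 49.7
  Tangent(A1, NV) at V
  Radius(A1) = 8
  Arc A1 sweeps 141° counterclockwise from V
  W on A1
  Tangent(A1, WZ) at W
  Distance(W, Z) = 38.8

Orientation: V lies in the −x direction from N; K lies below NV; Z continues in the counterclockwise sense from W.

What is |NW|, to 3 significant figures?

56.6

N is at the origin; N and V share the same y with |NV| = 49.7 and V on the −x side, so V = (-49.7, 0.00). Tangency of A1 to NV means the radius KV is perpendicular to NV, so K = V + (0, -8) = (-49.7, -8.00). On A1, V sits at bearing 90° from K; a 141° counterclockwise sweep puts W at bearing 231°, so W = K + 8.0·(cos 231°, sin 231°) = (-54.7, -14.2). Then |NW| = |W − N| = 56.6.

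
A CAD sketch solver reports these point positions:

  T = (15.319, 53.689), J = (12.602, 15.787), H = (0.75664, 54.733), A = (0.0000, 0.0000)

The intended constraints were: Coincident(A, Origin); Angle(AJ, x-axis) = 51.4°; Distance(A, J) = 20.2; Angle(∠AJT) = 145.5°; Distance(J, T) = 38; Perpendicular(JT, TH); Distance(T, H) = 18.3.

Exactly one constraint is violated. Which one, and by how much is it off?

Distance(T, H) = 18.3 — off by 3.70.

A = (0.00, 0.00) ✓; AJ at 51.40° ✓; |AJ| = 20.20 ✓; ∠AJT = 145.5° ✓; |JT| = 38.00 ✓; ∠(JT, TH) = 90.00° ✓; |TH| = 14.60 ✗.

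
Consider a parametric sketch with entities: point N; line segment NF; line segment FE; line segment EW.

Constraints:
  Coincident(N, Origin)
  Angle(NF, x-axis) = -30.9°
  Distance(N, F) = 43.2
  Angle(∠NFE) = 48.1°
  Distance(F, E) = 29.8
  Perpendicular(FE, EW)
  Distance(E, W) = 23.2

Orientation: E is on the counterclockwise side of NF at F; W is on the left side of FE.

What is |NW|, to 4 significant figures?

9.004

∠NFE = 48.1°, so FE runs at -30.9° + (180° − 48.1°) = 101.0° from the x-axis; with |FE| = 29.8, E = F + 29.8·(cos 101.0°, sin 101.0°) = (31.38, 7.068). FE is perpendicular to EW; with |EW| = 23.2 on the left of FE, W = E + 23.2·(-0.9816, -0.1908) = (8.609, 2.641). Then |NW| = |W − N| = 9.004.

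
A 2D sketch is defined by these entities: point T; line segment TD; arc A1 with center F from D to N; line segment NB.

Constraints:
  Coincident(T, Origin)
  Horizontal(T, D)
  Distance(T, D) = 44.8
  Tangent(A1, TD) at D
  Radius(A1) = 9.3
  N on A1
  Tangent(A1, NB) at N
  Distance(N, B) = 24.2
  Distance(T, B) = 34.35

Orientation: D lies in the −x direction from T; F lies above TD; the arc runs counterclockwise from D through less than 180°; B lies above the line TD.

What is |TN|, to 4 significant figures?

37.22

Checks: |FN| = 9.300 ✓; ∠(FN, NB) = 90.00° ✓; |NB| = 24.20 ✓; |TB| = 34.35 ✓.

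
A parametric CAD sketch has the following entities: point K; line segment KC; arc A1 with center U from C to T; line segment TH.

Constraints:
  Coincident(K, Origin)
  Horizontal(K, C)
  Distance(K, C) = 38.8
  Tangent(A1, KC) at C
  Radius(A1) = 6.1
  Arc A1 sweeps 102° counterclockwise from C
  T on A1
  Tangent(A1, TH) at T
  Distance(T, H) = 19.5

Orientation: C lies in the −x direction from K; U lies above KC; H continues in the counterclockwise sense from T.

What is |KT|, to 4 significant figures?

33.65

K is at the origin; KC is horizontal with |KC| = 38.8 and C on the −x side, so C = (-38.80, 0.000). Tangency of A1 to KC means the radius UC is perpendicular to KC, so U = C + (0, 6.1) = (-38.80, 6.100). On A1, C sits at bearing -90° from U; a 102° counterclockwise sweep puts T at bearing 12°, so T = U + 6.1·(cos 12°, sin 12°) = (-32.83, 7.368). Then |KT| = |T − K| = 33.65.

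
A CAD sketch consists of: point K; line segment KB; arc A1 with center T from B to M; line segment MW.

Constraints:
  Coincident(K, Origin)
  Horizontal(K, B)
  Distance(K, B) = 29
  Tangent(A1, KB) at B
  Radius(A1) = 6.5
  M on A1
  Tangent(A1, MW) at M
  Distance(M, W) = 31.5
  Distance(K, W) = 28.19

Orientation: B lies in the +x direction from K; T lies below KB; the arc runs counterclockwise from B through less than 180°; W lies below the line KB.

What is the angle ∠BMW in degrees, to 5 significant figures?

153.48°

Checks: |TM| = 6.500 ✓; ∠(TM, MW) = 90.00° ✓; |MW| = 31.50 ✓; |KW| = 28.19 ✓.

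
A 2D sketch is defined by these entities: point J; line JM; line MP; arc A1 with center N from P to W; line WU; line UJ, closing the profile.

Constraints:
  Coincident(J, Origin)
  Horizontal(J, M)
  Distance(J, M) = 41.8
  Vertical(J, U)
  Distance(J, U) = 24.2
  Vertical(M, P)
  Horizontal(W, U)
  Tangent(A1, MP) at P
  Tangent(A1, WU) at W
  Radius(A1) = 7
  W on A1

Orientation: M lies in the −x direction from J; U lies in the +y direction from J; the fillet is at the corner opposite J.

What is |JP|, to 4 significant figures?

45.20

The virtual corner opposite J is at (-41.80, 24.20). The tangent condition forces NP to be normal to MP and since A1 is tangent to WU there, NW ⟂ WU, with radius 7.0, so the center N sits 7.0 in from both sides at N = (-34.80, 17.20). That places the tangent points at P = (-41.80, 17.20) on MP and W = (-34.80, 24.20) on WU. Then |JP| = |P − J| = 45.20.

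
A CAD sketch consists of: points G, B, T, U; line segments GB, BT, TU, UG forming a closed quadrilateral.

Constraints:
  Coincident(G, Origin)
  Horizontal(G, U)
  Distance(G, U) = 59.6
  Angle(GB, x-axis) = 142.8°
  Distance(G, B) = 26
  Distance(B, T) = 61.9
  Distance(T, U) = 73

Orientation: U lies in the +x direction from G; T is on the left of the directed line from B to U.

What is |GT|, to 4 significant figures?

65.12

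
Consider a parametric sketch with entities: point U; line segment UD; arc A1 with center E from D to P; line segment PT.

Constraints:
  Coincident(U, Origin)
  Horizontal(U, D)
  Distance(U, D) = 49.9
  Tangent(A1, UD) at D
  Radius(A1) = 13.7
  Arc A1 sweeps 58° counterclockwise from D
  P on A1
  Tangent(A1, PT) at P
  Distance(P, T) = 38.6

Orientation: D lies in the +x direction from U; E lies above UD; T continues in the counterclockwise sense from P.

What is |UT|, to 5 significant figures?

90.853

On A1, D sits at bearing -90° from E; a 58° counterclockwise sweep puts P at bearing -32°, so P = E + 13.7·(cos -32°, sin -32°) = (61.518, 6.4401). Since A1 is tangent to PT there, EP ⟂ PT, so PT runs along (−sin -32°, cos -32°); with |PT| = 38.6, T = (81.973, 39.175). Then |UT| = |T − U| = 90.853.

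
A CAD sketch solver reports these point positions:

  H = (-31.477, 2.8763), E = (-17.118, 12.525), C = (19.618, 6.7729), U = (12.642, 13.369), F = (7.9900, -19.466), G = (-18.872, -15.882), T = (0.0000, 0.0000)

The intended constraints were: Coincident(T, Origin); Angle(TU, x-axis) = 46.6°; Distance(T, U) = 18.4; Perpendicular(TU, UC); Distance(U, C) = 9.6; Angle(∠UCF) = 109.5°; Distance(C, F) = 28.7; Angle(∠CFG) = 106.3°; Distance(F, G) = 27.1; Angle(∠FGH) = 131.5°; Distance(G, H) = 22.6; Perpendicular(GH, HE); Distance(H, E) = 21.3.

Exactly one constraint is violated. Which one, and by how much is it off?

Distance(H, E) = 21.3 — off by 4.00.

T = (0.00, 0.00) ✓; TU at 46.60° ✓; |TU| = 18.40 ✓; ∠(TU, UC) = 90.00° ✓; |UC| = 9.601 ✓; ∠UCF = 109.5° ✓; |CF| = 28.70 ✓; ∠CFG = 106.3° ✓; |FG| = 27.10 ✓; ∠FGH = 131.5° ✓; |GH| = 22.60 ✓; ∠(GH, HE) = 90.00° ✓; |HE| = 17.30 ✗.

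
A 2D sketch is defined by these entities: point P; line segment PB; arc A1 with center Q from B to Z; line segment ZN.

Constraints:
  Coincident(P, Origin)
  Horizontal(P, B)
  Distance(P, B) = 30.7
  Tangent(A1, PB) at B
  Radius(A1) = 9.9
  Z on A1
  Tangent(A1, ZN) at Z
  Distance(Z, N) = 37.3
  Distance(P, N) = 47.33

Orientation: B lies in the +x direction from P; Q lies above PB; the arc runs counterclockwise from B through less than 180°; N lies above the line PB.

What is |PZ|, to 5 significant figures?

41.624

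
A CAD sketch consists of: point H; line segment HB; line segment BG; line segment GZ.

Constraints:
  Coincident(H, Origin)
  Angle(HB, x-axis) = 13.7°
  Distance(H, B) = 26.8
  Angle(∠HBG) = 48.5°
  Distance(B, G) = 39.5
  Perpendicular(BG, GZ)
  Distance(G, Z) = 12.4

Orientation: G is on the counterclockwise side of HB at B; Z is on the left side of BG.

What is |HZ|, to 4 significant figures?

23.06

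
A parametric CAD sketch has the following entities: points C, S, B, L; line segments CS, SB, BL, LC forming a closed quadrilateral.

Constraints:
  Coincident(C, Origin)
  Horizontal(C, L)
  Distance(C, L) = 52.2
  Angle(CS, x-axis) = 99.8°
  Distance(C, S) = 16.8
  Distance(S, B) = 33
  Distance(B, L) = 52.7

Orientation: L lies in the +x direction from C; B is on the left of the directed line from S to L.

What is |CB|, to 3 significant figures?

45.4

C is at the origin; C and L share the same y with |CL| = 52.2 and L in +x, so L = (52.2, 0). CS runs at 99.8° with |CS| = 16.8, so S = (-2.86, 16.6). B is determined by |SB| = 33.0 and |BL| = 52.7 together: it lies at the intersection of circle(S, 33.0) and circle(L, 52.7). With |SL| = 57.5, the foot of the radical line on SL is 14.1 from S and the perpendicular offset is √(33.0² − 14.1²) = 29.9. Taking the left-of-SL solution: B = (19.2, 41.1).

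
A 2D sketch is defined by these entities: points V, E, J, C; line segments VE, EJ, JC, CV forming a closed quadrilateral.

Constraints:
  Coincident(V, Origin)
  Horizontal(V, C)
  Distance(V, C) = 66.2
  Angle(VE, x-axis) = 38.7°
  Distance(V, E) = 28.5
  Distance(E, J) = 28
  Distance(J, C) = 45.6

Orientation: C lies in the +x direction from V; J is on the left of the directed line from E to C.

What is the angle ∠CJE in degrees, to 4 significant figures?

76.10°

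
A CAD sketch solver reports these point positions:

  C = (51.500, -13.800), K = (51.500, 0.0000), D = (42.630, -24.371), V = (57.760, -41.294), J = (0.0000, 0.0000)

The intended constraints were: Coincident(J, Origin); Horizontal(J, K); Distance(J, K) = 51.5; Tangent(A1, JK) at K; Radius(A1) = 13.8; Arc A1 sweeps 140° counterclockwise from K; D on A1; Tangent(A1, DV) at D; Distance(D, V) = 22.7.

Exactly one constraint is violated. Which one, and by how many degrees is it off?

Tangent(A1, DV) at D — off by 8.20°.

J = (0.00, 0.00) ✓; J.y = 0.00, K.y = 0.00 ✓; |JK| = 51.50 ✓; ∠(CK, KJ) = 90.00° ✓; |CK| = 13.80 ✓; bearing(C→D) − bearing(C→K) = 140.0° ✓; |CD| = 13.80 ✓; ∠(CD, DV) = 98.20° ✗; |DV| = 22.70 ✓.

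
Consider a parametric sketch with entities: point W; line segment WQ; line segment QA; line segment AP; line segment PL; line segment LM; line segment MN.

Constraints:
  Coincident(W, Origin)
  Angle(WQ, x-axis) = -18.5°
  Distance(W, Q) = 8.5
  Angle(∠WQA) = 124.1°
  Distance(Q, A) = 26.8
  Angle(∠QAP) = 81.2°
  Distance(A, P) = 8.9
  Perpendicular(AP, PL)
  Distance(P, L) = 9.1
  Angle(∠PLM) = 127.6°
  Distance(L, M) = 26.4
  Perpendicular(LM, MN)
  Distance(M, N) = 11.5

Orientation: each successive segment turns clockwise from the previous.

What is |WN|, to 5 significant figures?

33.857

∠PLM = 127.6° gives LM at 44.400° from the x-axis; with |LM| = 26.4, M = (24.215, -2.0565). LM is perpendicular to MN, so MN runs at -45.600°; with |MN| = 11.5, N = (32.261, -10.273). Then |WN| = |N − W| = 33.857.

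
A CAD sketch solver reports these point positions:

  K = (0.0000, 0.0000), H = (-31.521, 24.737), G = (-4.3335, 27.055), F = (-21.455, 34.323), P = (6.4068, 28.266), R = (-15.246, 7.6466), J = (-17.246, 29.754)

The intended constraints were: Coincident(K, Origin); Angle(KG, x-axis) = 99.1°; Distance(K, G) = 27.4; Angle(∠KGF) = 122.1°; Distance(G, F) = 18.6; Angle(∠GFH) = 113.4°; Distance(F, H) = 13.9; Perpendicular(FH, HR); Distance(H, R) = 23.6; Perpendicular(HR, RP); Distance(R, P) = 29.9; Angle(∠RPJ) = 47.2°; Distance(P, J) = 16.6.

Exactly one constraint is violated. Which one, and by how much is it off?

Distance(P, J) = 16.6 — off by 7.10.

K = (0.00, 0.00) ✓; KG at 99.10° ✓; |KG| = 27.40 ✓; ∠KGF = 122.1° ✓; |GF| = 18.60 ✓; ∠GFH = 113.4° ✓; |FH| = 13.90 ✓; ∠(FH, HR) = 90.00° ✓; |HR| = 23.60 ✓; ∠(HR, RP) = 90.00° ✓; |RP| = 29.90 ✓; ∠RPJ = 47.20° ✓; |PJ| = 23.70 ✗.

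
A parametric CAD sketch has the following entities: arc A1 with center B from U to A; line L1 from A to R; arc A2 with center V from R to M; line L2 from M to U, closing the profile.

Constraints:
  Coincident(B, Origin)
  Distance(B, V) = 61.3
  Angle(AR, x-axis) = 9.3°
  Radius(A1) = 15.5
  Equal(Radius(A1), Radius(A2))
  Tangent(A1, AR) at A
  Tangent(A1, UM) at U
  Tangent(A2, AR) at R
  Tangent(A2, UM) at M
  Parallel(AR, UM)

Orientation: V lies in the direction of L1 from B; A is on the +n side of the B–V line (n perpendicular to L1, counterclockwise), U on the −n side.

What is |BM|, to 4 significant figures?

63.23

The slot axis is L1's direction at 9.3°, so u = (cos 9.3°, sin 9.3°) = (0.9869, 0.1616) and n = (−sin 9.3°, cos 9.3°) = (-0.1616, 0.9869). B is at the origin and V lies 61.3 along u from B, so V = 61.3·u = (60.49, 9.906). Tangency of A1 to both parallel lines with radius 15.5 puts A and U at B ± 15.5·n: A = (-2.505, 15.30), U = (2.505, -15.30). Equal radii place R and M the same way about V: R = V + 15.5·n = (57.99, 25.20), M = V − 15.5·n = (63.00, -5.390). Then |BM| = |M − B| = 63.23.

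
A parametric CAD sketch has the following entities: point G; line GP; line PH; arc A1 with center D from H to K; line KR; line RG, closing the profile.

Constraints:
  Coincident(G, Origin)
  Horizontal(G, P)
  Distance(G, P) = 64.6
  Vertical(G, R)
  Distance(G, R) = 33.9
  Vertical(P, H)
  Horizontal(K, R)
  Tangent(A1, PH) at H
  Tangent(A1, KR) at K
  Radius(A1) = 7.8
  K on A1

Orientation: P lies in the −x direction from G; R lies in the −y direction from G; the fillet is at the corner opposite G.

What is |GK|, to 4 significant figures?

66.15

G is at the origin; GP is horizontal with |GP| = 64.6 and P on the −x side, so P = (-64.60, 0.000). GR is vertical with |GR| = 33.9 and R on the −y side, so R = (0.000, -33.90). The virtual corner opposite G is at (-64.60, -33.90). The tangent condition forces DH to be normal to PH and since A1 is tangent to KR there, DK ⟂ KR, with radius 7.8, so the center D sits 7.8 in from both sides at D = (-56.80, -26.10). That places the tangent points at H = (-64.60, -26.10) on PH and K = (-56.80, -33.90) on KR. Then |GK| = |K − G| = 66.15.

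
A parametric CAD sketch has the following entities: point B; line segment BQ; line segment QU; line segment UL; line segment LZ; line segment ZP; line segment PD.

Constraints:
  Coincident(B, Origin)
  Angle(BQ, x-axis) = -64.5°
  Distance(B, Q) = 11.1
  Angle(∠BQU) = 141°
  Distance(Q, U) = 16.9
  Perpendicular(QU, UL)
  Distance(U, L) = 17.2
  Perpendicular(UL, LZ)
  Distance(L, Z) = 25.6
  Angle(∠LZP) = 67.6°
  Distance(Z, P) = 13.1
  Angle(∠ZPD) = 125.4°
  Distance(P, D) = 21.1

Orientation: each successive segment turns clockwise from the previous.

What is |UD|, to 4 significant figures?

0.3454

∠LZP = 67.6° gives ZP at -35.90° from the x-axis; with |ZP| = 13.1, P = (0.6964, -5.225). ∠ZPD = 125.4° gives PD at -90.50° from the x-axis; with |PD| = 21.1, D = (0.5123, -26.32). Then |UD| = |D − U| = 0.3454.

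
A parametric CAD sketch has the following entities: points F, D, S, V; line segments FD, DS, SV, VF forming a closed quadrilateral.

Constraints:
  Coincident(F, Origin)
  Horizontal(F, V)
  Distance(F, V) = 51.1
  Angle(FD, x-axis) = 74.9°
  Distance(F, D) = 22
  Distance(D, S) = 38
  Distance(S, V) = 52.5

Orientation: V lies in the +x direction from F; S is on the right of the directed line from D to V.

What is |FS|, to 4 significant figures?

16.54

F is at the origin; FV is horizontal with |FV| = 51.1 and V in +x, so V = (51.1, 0). FD runs at 74.9° with |FD| = 22.0, so D = (5.731, 21.24). S is determined by |DS| = 38.0 and |SV| = 52.5 together: it lies at the intersection of circle(D, 38.0) and circle(V, 52.5). With |DV| = 50.09, the foot of the radical line on DV is 11.95 from D and the perpendicular offset is √(38.0² − 11.95²) = 36.07. Taking the right-of-DV solution: S = (1.259, -16.50).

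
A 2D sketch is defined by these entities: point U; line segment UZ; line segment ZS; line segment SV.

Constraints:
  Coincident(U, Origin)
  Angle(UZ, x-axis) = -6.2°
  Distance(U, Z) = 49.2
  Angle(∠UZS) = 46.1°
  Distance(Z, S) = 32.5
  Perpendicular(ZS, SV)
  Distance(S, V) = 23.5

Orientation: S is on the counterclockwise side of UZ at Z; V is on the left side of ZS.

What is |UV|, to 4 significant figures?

12.06

∠UZS = 46.1°, so ZS runs at -6.2° + (180° − 46.1°) = 127.7° from the x-axis; with |ZS| = 32.5, S = Z + 32.5·(cos 127.7°, sin 127.7°) = (29.04, 20.40). ZS ⟂ SV; with |SV| = 23.5 on the left of ZS, V = S + 23.5·(-0.7912, -0.6115) = (10.44, 6.030). Then |UV| = |V − U| = 12.06.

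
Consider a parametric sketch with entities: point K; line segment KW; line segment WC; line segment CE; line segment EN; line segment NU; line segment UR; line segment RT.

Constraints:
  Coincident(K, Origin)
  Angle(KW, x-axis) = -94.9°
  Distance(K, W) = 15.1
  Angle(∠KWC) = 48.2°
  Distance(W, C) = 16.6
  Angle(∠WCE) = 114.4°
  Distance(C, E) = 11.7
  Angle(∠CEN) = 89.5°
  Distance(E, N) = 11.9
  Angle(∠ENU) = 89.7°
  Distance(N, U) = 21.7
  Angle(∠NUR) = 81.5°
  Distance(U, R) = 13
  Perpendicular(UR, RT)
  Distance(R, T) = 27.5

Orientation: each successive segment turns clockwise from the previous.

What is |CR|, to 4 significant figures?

8.095

∠ENU = 89.7° gives NU at -113.1° from the x-axis; with |NU| = 21.7, U = (-5.778, -16.71). ∠NUR = 81.5° gives UR at 148.4° from the x-axis; with |UR| = 13.0, R = (-16.85, -9.899). Then |CR| = |R − C| = 8.095.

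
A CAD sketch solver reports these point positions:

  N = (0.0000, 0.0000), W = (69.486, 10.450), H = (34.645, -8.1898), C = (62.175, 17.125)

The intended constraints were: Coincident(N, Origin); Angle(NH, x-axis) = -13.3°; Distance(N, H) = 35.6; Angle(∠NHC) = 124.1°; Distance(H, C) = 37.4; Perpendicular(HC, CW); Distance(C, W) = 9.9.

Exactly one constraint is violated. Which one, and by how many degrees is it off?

Perpendicular(HC, CW) — off by 5.00°.

N = (0.00, 0.00) ✓; NH at -13.30° ✓; |NH| = 35.60 ✓; ∠NHC = 124.1° ✓; |HC| = 37.40 ✓; ∠(HC, CW) = 85.00° ✗; |CW| = 9.900 ✓.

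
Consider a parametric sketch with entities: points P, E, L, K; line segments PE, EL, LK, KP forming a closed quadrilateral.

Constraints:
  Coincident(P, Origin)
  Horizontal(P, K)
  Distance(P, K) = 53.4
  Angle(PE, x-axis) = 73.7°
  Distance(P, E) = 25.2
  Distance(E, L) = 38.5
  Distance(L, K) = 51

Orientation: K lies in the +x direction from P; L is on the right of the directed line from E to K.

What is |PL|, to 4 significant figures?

14.89

P is at the origin; P and K share the same y with |PK| = 53.4 and K in +x, so K = (53.4, 0). PE runs at 73.7° with |PE| = 25.2, so E = (7.073, 24.19). L is determined by |EL| = 38.5 and |LK| = 51.0 together: it lies at the intersection of circle(E, 38.5) and circle(K, 51.0). With |EK| = 52.26, the foot of the radical line on EK is 15.43 from E and the perpendicular offset is √(38.5² − 15.43²) = 35.27. Taking the right-of-EK solution: L = (4.423, -14.22).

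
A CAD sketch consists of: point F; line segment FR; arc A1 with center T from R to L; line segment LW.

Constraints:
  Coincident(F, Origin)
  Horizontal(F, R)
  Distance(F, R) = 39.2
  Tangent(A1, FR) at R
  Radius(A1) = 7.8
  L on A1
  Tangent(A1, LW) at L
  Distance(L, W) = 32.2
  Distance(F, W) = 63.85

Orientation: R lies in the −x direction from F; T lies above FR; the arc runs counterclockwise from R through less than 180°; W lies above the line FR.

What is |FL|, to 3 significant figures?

34.9

Checks: |TL| = 7.800 ✓; ∠(TL, LW) = 90.00° ✓; |LW| = 32.20 ✓; |FW| = 63.85 ✓.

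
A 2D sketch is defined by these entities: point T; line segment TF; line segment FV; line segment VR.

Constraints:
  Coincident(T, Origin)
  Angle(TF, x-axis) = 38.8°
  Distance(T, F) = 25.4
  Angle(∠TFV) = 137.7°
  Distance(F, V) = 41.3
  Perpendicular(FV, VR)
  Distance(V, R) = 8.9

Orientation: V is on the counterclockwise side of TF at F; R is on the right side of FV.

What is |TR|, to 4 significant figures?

65.47

T is at the origin; TF runs at 38.8° with length 25.4, so F = 25.4·(cos 38.8°, sin 38.8°) = (19.80, 15.92). ∠TFV = 137.7°, so FV runs at 38.8° + (180° − 137.7°) = 81.10° from the x-axis; with |FV| = 41.3, V = F + 41.3·(cos 81.10°, sin 81.10°) = (26.18, 56.72). FV is perpendicular to VR; with |VR| = 8.9 on the right of FV, R = V + 8.9·(0.9880, -0.1547) = (34.98, 55.34). Then |TR| = |R − T| = 65.47.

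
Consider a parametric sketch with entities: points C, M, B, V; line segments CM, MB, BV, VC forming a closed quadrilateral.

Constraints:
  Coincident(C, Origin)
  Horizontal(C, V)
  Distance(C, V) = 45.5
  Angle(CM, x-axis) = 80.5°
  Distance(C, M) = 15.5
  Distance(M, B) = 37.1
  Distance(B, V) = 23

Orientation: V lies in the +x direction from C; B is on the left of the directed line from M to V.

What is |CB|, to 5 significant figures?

44.841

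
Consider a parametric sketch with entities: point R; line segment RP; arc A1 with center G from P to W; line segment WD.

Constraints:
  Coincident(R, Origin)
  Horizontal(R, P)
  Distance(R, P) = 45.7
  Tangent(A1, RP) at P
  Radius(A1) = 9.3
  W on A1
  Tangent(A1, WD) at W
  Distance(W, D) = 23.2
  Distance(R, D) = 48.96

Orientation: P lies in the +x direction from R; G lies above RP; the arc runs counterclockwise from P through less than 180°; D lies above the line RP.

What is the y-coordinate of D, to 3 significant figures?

32.6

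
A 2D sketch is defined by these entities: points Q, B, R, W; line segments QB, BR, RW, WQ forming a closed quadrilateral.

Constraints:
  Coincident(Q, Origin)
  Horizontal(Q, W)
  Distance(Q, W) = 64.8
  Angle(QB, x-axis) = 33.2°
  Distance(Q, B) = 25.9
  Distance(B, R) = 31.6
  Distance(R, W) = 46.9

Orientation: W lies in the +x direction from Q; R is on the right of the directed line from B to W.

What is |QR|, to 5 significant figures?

27.477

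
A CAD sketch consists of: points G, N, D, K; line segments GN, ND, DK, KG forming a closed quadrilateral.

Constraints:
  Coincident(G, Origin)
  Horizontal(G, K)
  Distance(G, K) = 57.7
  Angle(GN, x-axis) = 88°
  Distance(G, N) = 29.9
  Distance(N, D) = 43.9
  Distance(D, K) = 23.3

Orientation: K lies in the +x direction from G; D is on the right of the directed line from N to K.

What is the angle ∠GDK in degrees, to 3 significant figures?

174°

Checks: |GK| = 57.70 ✓; |GN| = 29.90 ✓; |ND| = 43.90 ✓; |DK| = 23.30 ✓.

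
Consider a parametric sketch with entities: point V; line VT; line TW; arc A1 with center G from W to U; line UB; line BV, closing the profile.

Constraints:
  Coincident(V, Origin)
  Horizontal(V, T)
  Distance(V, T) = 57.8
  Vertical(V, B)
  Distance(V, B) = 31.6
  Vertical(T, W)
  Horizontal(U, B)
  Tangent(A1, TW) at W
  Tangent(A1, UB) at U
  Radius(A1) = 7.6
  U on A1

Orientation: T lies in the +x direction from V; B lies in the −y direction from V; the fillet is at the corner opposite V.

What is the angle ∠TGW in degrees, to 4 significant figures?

72.43°

The virtual corner opposite V is at (57.80, -31.60). Tangency of A1 to TW means the radius GW is perpendicular to TW and tangency of A1 to UB means the radius GU is perpendicular to UB, with radius 7.6, so the center G sits 7.6 in from both sides at G = (50.20, -24.00). That places the tangent points at W = (57.80, -24.00) on TW and U = (50.20, -31.60) on UB. Then cos ∠TGW = GT·GW / (|GT||GW|), giving 72.43°.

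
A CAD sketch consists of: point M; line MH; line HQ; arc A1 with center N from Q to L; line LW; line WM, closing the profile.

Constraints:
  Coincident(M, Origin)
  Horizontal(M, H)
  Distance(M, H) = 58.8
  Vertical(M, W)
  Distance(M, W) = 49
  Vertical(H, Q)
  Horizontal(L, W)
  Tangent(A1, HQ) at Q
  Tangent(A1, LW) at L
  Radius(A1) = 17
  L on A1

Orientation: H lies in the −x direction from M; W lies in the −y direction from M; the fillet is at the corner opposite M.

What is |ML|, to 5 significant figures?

64.407

The virtual corner opposite M is at (-58.800, -49.000). The tangent condition forces NQ to be normal to HQ and tangency of A1 to LW means the radius NL is perpendicular to LW, with radius 17.0, so the center N sits 17.0 in from both sides at N = (-41.800, -32.000). That places the tangent points at Q = (-58.800, -32.000) on HQ and L = (-41.800, -49.000) on LW. Then |ML| = |L − M| = 64.407.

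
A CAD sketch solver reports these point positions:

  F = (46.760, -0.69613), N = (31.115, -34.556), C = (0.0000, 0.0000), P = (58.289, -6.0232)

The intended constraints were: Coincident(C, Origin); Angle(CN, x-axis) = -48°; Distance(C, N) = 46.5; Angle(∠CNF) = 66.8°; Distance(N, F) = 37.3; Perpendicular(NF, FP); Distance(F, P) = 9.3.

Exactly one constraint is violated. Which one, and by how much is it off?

Distance(F, P) = 9.3 — off by 3.40.

C = (0.00, 0.00) ✓; CN at -48.00° ✓; |CN| = 46.50 ✓; ∠CNF = 66.80° ✓; |NF| = 37.30 ✓; ∠(NF, FP) = 90.00° ✓; |FP| = 12.70 ✗.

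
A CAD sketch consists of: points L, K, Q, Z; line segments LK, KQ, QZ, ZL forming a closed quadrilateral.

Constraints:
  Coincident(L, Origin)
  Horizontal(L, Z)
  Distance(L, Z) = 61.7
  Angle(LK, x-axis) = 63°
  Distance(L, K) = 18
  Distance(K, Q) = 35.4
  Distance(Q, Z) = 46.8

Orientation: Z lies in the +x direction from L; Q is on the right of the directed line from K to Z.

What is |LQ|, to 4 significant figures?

25.65

Checks: |KQ| = 35.40 ✓; |QZ| = 46.80 ✓.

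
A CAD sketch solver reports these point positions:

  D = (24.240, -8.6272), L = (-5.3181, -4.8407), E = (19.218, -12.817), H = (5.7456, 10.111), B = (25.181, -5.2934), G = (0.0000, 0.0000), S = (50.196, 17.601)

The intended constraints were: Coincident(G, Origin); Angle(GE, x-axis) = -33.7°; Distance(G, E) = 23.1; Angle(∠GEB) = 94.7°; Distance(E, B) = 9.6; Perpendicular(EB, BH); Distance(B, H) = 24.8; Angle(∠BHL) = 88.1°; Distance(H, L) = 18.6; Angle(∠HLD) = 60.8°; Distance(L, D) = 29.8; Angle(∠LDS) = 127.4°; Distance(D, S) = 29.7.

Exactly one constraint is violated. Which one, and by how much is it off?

Distance(D, S) = 29.7 — off by 7.20.

G = (0.00, 0.00) ✓; GE at -33.70° ✓; |GE| = 23.10 ✓; ∠GEB = 94.70° ✓; |EB| = 9.600 ✓; ∠(EB, BH) = 90.00° ✓; |BH| = 24.80 ✓; ∠BHL = 88.10° ✓; |HL| = 18.60 ✓; ∠HLD = 60.80° ✓; |LD| = 29.80 ✓; ∠LDS = 127.4° ✓; |DS| = 36.90 ✗.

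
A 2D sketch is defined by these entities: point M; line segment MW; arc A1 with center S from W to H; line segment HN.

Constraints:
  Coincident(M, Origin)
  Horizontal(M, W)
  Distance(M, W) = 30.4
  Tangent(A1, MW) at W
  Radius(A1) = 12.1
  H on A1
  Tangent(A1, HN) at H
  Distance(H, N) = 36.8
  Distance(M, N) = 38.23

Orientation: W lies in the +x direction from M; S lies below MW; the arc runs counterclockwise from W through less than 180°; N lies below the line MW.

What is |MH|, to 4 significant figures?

20.79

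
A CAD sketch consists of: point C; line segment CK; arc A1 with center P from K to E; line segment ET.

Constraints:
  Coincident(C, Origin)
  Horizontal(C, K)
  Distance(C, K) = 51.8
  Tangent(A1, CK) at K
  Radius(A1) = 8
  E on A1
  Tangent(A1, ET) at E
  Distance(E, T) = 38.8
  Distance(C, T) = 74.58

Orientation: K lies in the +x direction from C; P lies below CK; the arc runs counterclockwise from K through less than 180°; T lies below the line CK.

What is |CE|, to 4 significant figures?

45.59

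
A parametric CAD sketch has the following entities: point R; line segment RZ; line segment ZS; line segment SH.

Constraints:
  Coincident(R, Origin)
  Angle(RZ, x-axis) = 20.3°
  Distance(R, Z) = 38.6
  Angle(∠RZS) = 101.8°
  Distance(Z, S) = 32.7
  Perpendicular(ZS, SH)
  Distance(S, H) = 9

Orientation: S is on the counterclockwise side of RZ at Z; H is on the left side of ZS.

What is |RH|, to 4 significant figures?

49.76

R is at the origin; RZ runs at 20.3° with length 38.6, so Z = 38.6·(cos 20.3°, sin 20.3°) = (36.20, 13.39). ∠RZS = 101.8°, so ZS runs at 20.3° + (180° − 101.8°) = 98.50° from the x-axis; with |ZS| = 32.7, S = Z + 32.7·(cos 98.50°, sin 98.50°) = (31.37, 45.73). ZS ⟂ SH; with |SH| = 9.0 on the left of ZS, H = S + 9.0·(-0.9890, -0.1478) = (22.47, 44.40). Then |RH| = |H − R| = 49.76.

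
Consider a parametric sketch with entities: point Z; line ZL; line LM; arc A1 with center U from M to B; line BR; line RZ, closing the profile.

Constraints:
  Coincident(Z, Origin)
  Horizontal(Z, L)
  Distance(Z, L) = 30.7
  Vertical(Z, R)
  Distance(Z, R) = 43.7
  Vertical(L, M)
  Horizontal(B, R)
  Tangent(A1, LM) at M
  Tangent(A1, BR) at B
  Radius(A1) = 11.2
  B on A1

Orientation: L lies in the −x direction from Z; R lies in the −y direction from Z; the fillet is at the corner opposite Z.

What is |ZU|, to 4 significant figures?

37.90

Z is at the origin; Z and L share the same y with |ZL| = 30.7 and L on the −x side, so L = (-30.70, 0.000). ZR is vertical with |ZR| = 43.7 and R on the −y side, so R = (0.000, -43.70). The virtual corner opposite Z is at (-30.70, -43.70). The tangent condition forces UM to be normal to LM and A1 meets BR tangentially, so UB is at right angles to BR, with radius 11.2, so the center U sits 11.2 in from both sides at U = (-19.50, -32.50). Then |ZU| = |U − Z| = 37.90.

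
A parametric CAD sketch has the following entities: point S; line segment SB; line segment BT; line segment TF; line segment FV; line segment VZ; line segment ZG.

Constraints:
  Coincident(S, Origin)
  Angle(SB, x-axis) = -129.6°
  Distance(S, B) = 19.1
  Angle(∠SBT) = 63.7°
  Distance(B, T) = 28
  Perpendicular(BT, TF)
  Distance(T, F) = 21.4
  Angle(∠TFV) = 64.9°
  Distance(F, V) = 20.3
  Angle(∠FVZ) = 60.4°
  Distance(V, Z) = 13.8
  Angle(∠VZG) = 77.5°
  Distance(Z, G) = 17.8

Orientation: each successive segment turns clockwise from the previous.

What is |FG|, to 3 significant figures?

0.284

∠FVZ = 60.4° gives VZ at 149° from the x-axis; with |VZ| = 13.8, Z = (-16.3, 6.31). ∠VZG = 77.5° gives ZG at 46.9° from the x-axis; with |ZG| = 17.8, G = (-4.14, 19.3). Then |FG| = |G − F| = 0.284.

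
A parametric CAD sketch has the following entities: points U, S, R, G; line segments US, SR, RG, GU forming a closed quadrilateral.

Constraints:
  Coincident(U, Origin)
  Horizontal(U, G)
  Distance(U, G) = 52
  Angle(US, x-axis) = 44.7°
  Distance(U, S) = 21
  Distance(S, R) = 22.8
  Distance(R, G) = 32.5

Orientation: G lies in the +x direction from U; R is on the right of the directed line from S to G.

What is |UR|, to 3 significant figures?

21.6

Checks: |SR| = 22.80 ✓; |RG| = 32.50 ✓.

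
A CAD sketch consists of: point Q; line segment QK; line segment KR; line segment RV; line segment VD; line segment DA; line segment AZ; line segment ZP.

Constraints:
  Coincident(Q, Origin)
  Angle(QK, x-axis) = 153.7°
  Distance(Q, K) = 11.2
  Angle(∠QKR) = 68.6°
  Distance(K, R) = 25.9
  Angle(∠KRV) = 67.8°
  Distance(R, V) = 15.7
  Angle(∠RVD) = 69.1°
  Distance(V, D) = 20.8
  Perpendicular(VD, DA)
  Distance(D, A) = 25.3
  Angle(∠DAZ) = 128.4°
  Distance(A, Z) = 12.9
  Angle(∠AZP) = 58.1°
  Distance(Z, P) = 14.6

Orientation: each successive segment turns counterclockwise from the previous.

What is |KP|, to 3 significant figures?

26.8

Q is at the origin; QK runs at 153.7° with length 11.2, so K = (-10.0, 4.96). ∠QKR = 68.6° gives KR at -94.9° from the x-axis; with |KR| = 25.9, R = (-12.3, -20.8). ∠KRV = 67.8° gives RV at 17.3° from the x-axis; with |RV| = 15.7, V = (2.74, -16.2). ∠RVD = 69.1° gives VD at 128° from the x-axis; with |VD| = 20.8, D = (-10.1, 0.172). VD is perpendicular to DA, so DA runs at -142°; with |DA| = 25.3, A = (-30.0, -15.5). ∠DAZ = 128.4° gives AZ at -90.2° from the x-axis; with |AZ| = 12.9, Z = (-30.1, -28.4). ∠AZP = 58.1° gives ZP at 31.7° from the x-axis; with |ZP| = 14.6, P = (-17.6, -20.7). Then |KP| = |P − K| = 26.8.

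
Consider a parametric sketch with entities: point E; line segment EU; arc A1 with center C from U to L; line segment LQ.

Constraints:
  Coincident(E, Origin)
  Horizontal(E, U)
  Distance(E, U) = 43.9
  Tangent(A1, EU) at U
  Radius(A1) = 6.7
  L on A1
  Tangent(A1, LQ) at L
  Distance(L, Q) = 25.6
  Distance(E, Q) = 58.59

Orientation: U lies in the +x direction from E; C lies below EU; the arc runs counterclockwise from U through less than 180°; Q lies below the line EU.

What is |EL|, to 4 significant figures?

39.00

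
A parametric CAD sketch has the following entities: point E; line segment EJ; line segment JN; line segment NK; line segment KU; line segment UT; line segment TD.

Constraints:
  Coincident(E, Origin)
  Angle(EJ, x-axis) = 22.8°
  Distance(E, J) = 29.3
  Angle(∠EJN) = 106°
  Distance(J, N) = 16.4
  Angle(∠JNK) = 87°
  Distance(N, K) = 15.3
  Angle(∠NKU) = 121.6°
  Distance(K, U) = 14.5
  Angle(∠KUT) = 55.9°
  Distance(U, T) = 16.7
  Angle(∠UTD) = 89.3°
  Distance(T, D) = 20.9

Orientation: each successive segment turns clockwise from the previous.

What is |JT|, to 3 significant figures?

7.16

∠NKU = 121.6° gives KU at 157° from the x-axis; with |KU| = 14.5, U = (11.5, -4.80). ∠KUT = 55.9° gives UT at 33.3° from the x-axis; with |UT| = 16.7, T = (25.4, 4.36). Then |JT| = |T − J| = 7.16.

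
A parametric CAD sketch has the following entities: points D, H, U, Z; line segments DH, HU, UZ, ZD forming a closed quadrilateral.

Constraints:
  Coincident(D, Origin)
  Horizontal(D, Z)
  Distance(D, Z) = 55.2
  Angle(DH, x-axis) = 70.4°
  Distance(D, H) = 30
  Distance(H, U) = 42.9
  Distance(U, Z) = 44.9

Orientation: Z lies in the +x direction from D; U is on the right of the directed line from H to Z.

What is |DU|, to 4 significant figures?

19.33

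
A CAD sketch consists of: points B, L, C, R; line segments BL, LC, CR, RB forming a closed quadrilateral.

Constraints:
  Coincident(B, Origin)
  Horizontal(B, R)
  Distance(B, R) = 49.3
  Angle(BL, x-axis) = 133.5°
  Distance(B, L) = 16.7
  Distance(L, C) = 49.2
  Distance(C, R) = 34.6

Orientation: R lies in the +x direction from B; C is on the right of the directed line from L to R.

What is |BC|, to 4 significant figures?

32.51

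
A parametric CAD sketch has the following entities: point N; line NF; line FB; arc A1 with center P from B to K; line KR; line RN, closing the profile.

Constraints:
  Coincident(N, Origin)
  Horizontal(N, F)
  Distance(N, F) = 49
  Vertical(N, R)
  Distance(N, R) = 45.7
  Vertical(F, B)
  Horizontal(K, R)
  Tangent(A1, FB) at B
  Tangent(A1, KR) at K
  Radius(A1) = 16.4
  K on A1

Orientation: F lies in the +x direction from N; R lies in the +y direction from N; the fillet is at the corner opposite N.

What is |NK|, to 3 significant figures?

56.1

N is at the origin; NF is horizontal with |NF| = 49.0 and F on the +x side, so F = (49.0, 0.00). NR is vertical with |NR| = 45.7 and R on the +y side, so R = (0.00, 45.7). The virtual corner opposite N is at (49.0, 45.7). The tangent condition forces PB to be normal to FB and tangency of A1 to KR means the radius PK is perpendicular to KR, with radius 16.4, so the center P sits 16.4 in from both sides at P = (32.6, 29.3). That places the tangent points at B = (49.0, 29.3) on FB and K = (32.6, 45.7) on KR. Then |NK| = |K − N| = 56.1.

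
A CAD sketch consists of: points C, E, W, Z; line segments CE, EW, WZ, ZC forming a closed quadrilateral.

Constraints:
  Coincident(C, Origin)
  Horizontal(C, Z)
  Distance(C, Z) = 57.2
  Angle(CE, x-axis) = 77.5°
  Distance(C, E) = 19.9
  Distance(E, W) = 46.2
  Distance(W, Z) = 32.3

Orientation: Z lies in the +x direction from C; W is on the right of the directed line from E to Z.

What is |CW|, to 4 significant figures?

35.84

C is at the origin; C and Z share the same y with |CZ| = 57.2 and Z in +x, so Z = (57.2, 0). CE runs at 77.5° with |CE| = 19.9, so E = (4.307, 19.43). W is determined by |EW| = 46.2 and |WZ| = 32.3 together: it lies at the intersection of circle(E, 46.2) and circle(Z, 32.3). With |EZ| = 56.35, the foot of the radical line on EZ is 37.86 from E and the perpendicular offset is √(46.2² − 37.86²) = 26.48. Taking the right-of-EZ solution: W = (30.71, -18.48).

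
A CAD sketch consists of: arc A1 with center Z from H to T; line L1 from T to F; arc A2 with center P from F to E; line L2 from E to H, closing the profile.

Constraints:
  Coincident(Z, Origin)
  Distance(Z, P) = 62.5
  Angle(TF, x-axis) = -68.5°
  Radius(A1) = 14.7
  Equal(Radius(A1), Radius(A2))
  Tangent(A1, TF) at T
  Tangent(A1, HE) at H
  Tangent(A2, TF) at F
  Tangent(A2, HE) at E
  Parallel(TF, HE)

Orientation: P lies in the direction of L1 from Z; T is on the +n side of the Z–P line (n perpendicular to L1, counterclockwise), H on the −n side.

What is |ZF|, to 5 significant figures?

64.205

The slot axis is L1's direction at -68.5°, so u = (cos -68.5°, sin -68.5°) = (0.36650, -0.93042) and n = (−sin -68.5°, cos -68.5°) = (0.93042, 0.36650). Z is at the origin and P lies 62.5 along u from Z, so P = 62.5·u = (22.906, -58.151). Tangency of A1 to both parallel lines with radius 14.7 puts T and H at Z ± 14.7·n: T = (13.677, 5.3876), H = (-13.677, -5.3876). Equal radii place F and E the same way about P: F = P + 14.7·n = (36.583, -52.764), E = P − 14.7·n = (9.2292, -63.539). Then |ZF| = |F − Z| = 64.205.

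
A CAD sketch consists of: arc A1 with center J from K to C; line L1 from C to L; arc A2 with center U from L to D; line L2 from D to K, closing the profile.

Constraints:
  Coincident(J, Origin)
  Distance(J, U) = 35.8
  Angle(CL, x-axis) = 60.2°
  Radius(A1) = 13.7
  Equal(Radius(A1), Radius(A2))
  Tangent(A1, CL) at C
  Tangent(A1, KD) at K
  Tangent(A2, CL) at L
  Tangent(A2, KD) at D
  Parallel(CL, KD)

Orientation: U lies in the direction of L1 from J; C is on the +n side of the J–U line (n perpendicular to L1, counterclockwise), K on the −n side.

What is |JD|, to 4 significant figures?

38.33

The slot axis is L1's direction at 60.2°, so u = (cos 60.2°, sin 60.2°) = (0.4970, 0.8678) and n = (−sin 60.2°, cos 60.2°) = (-0.8678, 0.4970). J is at the origin and U lies 35.8 along u from J, so U = 35.8·u = (17.79, 31.07). Tangency of A1 to both parallel lines with radius 13.7 puts C and K at J ± 13.7·n: C = (-11.89, 6.809), K = (11.89, -6.809). Equal radii place L and D the same way about U: L = U + 13.7·n = (5.903, 37.87), D = U − 13.7·n = (29.68, 24.26). Then |JD| = |D − J| = 38.33.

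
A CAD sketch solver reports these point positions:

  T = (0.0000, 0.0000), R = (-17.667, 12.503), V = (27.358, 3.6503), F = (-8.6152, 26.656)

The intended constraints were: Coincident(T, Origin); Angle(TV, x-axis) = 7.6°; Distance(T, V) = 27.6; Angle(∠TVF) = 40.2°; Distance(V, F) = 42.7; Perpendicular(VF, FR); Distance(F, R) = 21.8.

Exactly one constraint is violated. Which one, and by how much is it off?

Distance(F, R) = 21.8 — off by 5.00.

T = (0.00, 0.00) ✓; TV at 7.600° ✓; |TV| = 27.60 ✓; ∠TVF = 40.20° ✓; |VF| = 42.70 ✓; ∠(VF, FR) = 90.00° ✓; |FR| = 16.80 ✗.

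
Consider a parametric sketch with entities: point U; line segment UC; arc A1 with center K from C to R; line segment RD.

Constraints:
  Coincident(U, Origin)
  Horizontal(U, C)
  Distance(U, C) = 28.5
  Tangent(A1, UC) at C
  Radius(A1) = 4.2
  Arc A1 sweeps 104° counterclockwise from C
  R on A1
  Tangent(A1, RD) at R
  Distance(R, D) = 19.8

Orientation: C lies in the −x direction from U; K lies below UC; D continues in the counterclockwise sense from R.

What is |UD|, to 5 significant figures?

36.996

On A1, C sits at bearing 90° from K; a 104° counterclockwise sweep puts R at bearing 194°, so R = K + 4.2·(cos 194°, sin 194°) = (-32.575, -5.2161). The tangent condition forces KR to be normal to RD, so RD runs along (−sin 194°, cos 194°); with |RD| = 19.8, D = (-27.785, -24.428). Then |UD| = |D − U| = 36.996.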